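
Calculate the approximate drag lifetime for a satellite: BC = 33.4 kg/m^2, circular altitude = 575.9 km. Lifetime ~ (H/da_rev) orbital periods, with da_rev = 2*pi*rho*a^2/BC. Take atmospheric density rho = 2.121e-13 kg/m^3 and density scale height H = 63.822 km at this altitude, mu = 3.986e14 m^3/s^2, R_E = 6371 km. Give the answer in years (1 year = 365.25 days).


a = R_E + alt = 6946.9000 km = 6.9469e+06 m
da_rev = 2*pi*rho*a^2/BC = 2*pi*2.121e-13*(6.9469e+06)^2/33.4 = 1.925556 m per revolution
N = H/da_rev = 63822.0000 m / 1.925556 m = 33144.7116 revolutions
P = 2*pi*sqrt(a^3/mu) = 5762.3256 s
lifetime = N*P = 33144.7116 * 5762.3256 = 1.9099062e+08 s = 2210.5396 days
years = 2210.5396 / 365.25 = 6.0521 years

6.0521 years


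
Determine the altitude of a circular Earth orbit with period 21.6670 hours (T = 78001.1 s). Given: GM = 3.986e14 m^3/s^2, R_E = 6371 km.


T = 78001.1 s
r = (mu*T^2/(4*pi^2))^(1/3) = (3.986e14 * 78001.1^2 / (4*pi^2))^(1/3)
r = 3.9457207e+07 m = 39457.2067 km
alt = r - R_E = 39457.2067 - 6371 = 33086.2067 km

33086.2067 km


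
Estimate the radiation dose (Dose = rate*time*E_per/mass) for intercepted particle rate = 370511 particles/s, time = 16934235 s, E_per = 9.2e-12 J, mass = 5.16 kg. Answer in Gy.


Total energy deposited = rate * time * E_per
  = 370511 * 16934235 * 9.2e-12 = 57.7237 J
Dose = E_total / mass = 57.7237 / 5.16
Dose = 11.1868 Gy

11.1868 Gy


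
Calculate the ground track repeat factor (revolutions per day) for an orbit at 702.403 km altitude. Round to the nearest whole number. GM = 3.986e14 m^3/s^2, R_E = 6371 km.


r = 7.073403e+06 m
T = 2*pi*sqrt(r^3/mu) = 5920.4378 s = 98.6740 min
revs/day = 1440 / 98.6740 = 14.5935
Rounded: 15 revolutions per day

15 revolutions per day


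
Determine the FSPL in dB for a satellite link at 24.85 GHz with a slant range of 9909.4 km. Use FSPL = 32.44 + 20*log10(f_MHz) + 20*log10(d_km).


f = 24.85 GHz = 24850.0000 MHz
d = 9909.4 km
FSPL = 32.44 + 20*log10(24850.0000) + 20*log10(9909.4)
FSPL = 32.44 + 87.9065 + 79.9209
FSPL = 200.2675 dB

200.2675 dB


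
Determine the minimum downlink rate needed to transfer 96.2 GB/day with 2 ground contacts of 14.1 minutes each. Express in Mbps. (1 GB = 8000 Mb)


total contact time = 2 * 14.1 * 60 = 1692.0000 s
data = 96.2 GB = 769600.0000 Mb
rate = 769600.0000 / 1692.0000 = 454.8463 Mbps

454.8463 Mbps


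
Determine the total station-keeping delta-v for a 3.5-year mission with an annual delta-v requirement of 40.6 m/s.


dV = rate * years = 40.6 * 3.5
dV = 142.1000 m/s

142.1000 m/s


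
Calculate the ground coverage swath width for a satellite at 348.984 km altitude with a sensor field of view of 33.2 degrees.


FOV = 33.2 deg = 0.5794493 rad
swath = 2 * alt * tan(FOV/2) = 2 * 348.984 * tan(0.2897247)
swath = 2 * 348.984 * 0.2981129
swath = 208.0733 km

208.0733 km


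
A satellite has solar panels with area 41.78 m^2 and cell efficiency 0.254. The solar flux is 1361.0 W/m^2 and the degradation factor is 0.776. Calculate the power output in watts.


P = area * eta * S * degradation
P = 41.78 * 0.254 * 1361.0 * 0.776
P = 11207.8420 W

11207.8420 W


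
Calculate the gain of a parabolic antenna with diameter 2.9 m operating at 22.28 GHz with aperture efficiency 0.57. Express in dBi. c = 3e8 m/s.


lambda = c/f = 3e8 / 2.228e+10 = 0.01346499 m
G = eta*(pi*D/lambda)^2 = 0.57*(pi*2.9/0.01346499)^2
G = 260950.6965 (linear)
G = 10*log10(260950.6965) = 54.1656 dBi

54.1656 dBi


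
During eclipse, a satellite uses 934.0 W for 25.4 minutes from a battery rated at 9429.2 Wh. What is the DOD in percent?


E_used = P * t / 60 = 934.0 * 25.4 / 60 = 395.3933 Wh
DOD = E_used / E_total * 100 = 395.3933 / 9429.2 * 100
DOD = 4.1933 %

4.1933 %


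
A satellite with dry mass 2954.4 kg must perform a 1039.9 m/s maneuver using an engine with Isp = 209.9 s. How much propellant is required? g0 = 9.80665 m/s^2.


ve = Isp * g0 = 209.9 * 9.80665 = 2058.415835 m/s
mass ratio = exp(dv/ve) = exp(1039.9/2058.415835) = 1.65730755
m_prop = m_dry * (mr - 1) = 2954.4 * (1.65730755 - 1)
m_prop = 1941.9494 kg

1941.9494 kg


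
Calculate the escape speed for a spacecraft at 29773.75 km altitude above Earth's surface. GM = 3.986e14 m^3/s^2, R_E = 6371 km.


r = 6371.0 + 29773.75 = 36144.7500 km = 3.614475e+07 m
v_esc = sqrt(2*mu/r) = sqrt(2*3.986e14 / 3.614475e+07)
v_esc = 4696.3562 m/s = 4.6964 km/s

4.6964 km/s


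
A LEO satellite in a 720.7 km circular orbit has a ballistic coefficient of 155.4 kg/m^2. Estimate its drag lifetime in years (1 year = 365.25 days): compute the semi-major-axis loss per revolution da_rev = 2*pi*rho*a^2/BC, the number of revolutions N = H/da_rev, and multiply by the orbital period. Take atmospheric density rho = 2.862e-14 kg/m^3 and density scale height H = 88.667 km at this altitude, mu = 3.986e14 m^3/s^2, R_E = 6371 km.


a = R_E + alt = 7091.7000 km = 7.0917e+06 m
da_rev = 2*pi*rho*a^2/BC = 2*pi*2.862e-14*(7.0917e+06)^2/155.4 = 0.0581968119 m per revolution
N = H/da_rev = 88667.0000 m / 0.0581968119 m = 1.5235714e+06 revolutions
P = 2*pi*sqrt(a^3/mu) = 5943.4246 s
lifetime = N*P = 1.5235714e+06 * 5943.4246 = 9.0552319e+09 s = 104805.9243 days
years = 104805.9243 / 365.25 = 286.9430 years

286.9430 years


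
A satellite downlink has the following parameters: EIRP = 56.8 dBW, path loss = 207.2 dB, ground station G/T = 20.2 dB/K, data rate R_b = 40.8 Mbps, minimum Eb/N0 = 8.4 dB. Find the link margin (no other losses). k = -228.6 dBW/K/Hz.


C/N0 = EIRP - FSPL + G/T - k = 56.8 - 207.2 + 20.2 - (-228.6)
C/N0 = 98.4000 dB-Hz
R_b = 40.8 Mbps = 4.08e+07 bps -> 10*log10(R_b) = 76.1066 dB-Hz
Eb/N0 = C/N0 - 10*log10(R_b) = 98.4000 - 76.1066 = 22.2934 dB
Margin = Eb/N0 - Eb/N0_req = 22.2934 - 8.4 = 13.8934 dB (link closes)

13.8934 dB


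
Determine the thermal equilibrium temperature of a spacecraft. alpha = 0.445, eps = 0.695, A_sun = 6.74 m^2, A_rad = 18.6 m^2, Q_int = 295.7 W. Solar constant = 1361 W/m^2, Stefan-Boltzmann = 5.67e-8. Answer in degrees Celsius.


Numerator = alpha*S*A_sun + Q_int = 0.445*1361*6.74 + 295.7 = 4377.7473 W
Denominator = eps*sigma*A_rad = 0.695*5.67e-8*18.6 = 7.329609e-07 W/K^4
T^4 = 5.9726887e+09 K^4
T = 277.9985 K = 4.8485 C

4.8485 degrees Celsius


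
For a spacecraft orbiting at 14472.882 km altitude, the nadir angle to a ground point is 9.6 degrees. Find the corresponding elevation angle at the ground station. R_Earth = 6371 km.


r = R_E + alt = 20843.8820 km
Law of sines in the satellite / Earth-center / ground-point triangle:
  sin(nadir)/R_E = sin(90 + el)/r  =>  cos(el) = (r/R_E)*sin(nadir)
cos(el) = (20843.8820 / 6371.0000) * sin(9.6 deg) = 0.5456142
el = arccos(0.5456142) = 56.9334 deg
(Earth-central angle = 90 - nadir - el = 23.4666 deg)

56.9334 degrees


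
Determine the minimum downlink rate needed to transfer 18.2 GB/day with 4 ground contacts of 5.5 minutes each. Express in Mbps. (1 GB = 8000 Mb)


total contact time = 4 * 5.5 * 60 = 1320.0000 s
data = 18.2 GB = 145600.0000 Mb
rate = 145600.0000 / 1320.0000 = 110.3030 Mbps

110.3030 Mbps


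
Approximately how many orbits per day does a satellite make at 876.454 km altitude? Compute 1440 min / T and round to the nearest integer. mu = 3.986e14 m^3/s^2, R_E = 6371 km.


r = 7.247454e+06 m
T = 2*pi*sqrt(r^3/mu) = 6140.2976 s = 102.3383 min
revs/day = 1440 / 102.3383 = 14.0710
Rounded: 14 revolutions per day

14 revolutions per day


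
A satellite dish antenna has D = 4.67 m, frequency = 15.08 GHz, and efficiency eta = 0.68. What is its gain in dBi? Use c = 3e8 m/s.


lambda = c/f = 3e8 / 1.508e+10 = 0.0198939 m
G = eta*(pi*D/lambda)^2 = 0.68*(pi*4.67/0.0198939)^2
G = 369830.3878 (linear)
G = 10*log10(369830.3878) = 55.6800 dBi

55.6800 dBi


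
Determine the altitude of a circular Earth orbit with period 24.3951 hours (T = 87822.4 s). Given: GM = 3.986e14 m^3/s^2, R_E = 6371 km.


T = 87822.4 s
r = (mu*T^2/(4*pi^2))^(1/3) = (3.986e14 * 87822.4^2 / (4*pi^2))^(1/3)
r = 4.2703426e+07 m = 42703.4261 km
alt = r - R_E = 42703.4261 - 6371 = 36332.4261 km

36332.4261 km


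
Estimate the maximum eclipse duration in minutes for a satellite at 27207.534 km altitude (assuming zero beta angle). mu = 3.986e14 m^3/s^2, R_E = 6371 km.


r = 33578.5340 km
T = 1020.5930 min
Eclipse fraction = arcsin(R_E/r)/pi = arcsin(6371.0000/33578.5340)/pi
= arcsin(0.1897343)/pi = 0.06076266
Eclipse duration = 0.06076266 * 1020.5930 = 62.0139 min

62.0139 minutes


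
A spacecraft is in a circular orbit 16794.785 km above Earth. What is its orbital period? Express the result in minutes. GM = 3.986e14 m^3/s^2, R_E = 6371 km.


r = 23165.7850 km = 2.3165785e+07 m
T = 2*pi*sqrt(r^3/mu) = 2*pi*sqrt(1.2432002e+22 / 3.986e14)
T = 35089.8695 s = 584.8312 min

584.8312 minutes


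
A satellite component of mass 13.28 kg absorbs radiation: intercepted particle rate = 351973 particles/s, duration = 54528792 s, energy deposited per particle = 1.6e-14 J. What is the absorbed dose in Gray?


Total energy deposited = rate * time * E_per
  = 351973 * 54528792 * 1.6e-14 = 0.3070826 J
Dose = E_total / mass = 0.3070826 / 13.28
Dose = 0.02312369 Gy

0.0231 Gy


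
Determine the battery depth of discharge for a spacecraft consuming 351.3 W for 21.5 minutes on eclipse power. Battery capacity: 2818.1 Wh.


E_used = P * t / 60 = 351.3 * 21.5 / 60 = 125.8825 Wh
DOD = E_used / E_total * 100 = 125.8825 / 2818.1 * 100
DOD = 4.4669 %

4.4669 %


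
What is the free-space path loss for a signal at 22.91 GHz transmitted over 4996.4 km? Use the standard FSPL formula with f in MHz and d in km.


f = 22.91 GHz = 22910.0000 MHz
d = 4996.4 km
FSPL = 32.44 + 20*log10(22910.0000) + 20*log10(4996.4)
FSPL = 32.44 + 87.2005 + 73.9731
FSPL = 193.6136 dB

193.6136 dB


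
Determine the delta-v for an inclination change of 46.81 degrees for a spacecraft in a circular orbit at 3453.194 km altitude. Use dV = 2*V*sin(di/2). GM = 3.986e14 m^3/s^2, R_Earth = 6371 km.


r = 9824.1940 km = 9.824194e+06 m
V = sqrt(mu/r) = 6369.7177 m/s
di = 46.81 deg = 0.8169886 rad
dV = 2*V*sin(di/2) = 2*6369.7177*sin(0.4084943)
dV = 5060.4601 m/s = 5.0605 km/s

5.0605 km/s


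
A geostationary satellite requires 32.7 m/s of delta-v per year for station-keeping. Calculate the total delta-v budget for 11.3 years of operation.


dV = rate * years = 32.7 * 11.3
dV = 369.5100 m/s

369.5100 m/s


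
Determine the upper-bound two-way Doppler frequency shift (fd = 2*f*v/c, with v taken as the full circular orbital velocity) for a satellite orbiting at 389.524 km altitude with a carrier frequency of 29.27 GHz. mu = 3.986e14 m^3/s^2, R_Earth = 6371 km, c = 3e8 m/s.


r = 6.760524e+06 m
v = sqrt(mu/r) = 7678.5368 m/s (worst-case radial velocity)
f = 29.27 GHz = 2.927e+10 Hz
fd = 2*f*v/c = 2*2.927e+10*7678.5368/3.0e+08
fd = 1.4983385e+06 Hz

1.4983e+06 Hz


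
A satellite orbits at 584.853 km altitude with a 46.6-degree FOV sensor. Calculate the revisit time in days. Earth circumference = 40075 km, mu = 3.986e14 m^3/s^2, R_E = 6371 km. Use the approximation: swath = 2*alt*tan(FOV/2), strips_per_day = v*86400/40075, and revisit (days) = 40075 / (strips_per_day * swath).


swath = 2*584.853*tan(0.4066617) = 503.7550 km
v = sqrt(mu/r) = 7569.9576 m/s = 7.5700 km/s
strips/day = v*86400/40075 = 7.5700*86400/40075 = 16.3205
coverage/day = strips * swath = 16.3205 * 503.7550 = 8221.5371 km
revisit = 40075 / 8221.5371 = 4.8744 days

4.8744 days


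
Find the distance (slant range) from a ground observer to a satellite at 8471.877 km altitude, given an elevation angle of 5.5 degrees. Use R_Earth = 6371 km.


h = 8471.877 km, el = 5.5 deg
d = -R_E*sin(el) + sqrt((R_E*sin(el))^2 + 2*R_E*h + h^2)
d = -6371.0000*sin(0.09599311) + sqrt((6371.0000*0.09584575)^2 + 2*6371.0000*8471.877 + 8471.877^2)
d = 12809.2858 km

12809.2858 km


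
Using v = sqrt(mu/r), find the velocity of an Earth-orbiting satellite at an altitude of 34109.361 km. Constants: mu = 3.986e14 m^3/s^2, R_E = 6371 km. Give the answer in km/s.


r = R_E + alt = 6371.0 + 34109.361 = 40480.3610 km = 4.0480361e+07 m
v = sqrt(mu/r) = sqrt(3.986e14 / 4.0480361e+07) = 3137.9532 m/s = 3.1380 km/s

3.1380 km/s


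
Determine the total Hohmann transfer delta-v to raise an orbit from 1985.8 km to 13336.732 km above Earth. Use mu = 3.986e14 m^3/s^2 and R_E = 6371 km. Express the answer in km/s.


r1 = 8356.8000 km = 8.3568e+06 m
r2 = 19707.7320 km = 1.9707732e+07 m
dv1 = sqrt(mu/r1)*(sqrt(2*r2/(r1+r2)) - 1) = 1278.3547 m/s
dv2 = sqrt(mu/r2)*(1 - sqrt(2*r1/(r1+r2))) = 1026.6692 m/s
total dv = |dv1| + |dv2| = 1278.3547 + 1026.6692 = 2305.0239 m/s = 2.3050 km/s

2.3050 km/s


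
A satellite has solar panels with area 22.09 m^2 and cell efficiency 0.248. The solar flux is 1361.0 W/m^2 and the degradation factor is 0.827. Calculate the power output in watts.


P = area * eta * S * degradation
P = 22.09 * 0.248 * 1361.0 * 0.827
P = 6166.1066 W

6166.1066 W


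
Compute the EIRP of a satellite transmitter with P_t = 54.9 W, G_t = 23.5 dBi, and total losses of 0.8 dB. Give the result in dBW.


Pt = 54.9 W = 17.3957 dBW
EIRP = Pt_dBW + Gt - losses = 17.3957 + 23.5 - 0.8 = 40.0957 dBW

40.0957 dBW


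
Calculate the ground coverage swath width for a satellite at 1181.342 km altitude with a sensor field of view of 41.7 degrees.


FOV = 41.7 deg = 0.7278023 rad
swath = 2 * alt * tan(FOV/2) = 2 * 1181.342 * tan(0.3639011)
swath = 2 * 1181.342 * 0.3808633
swath = 899.8596 km

899.8596 km


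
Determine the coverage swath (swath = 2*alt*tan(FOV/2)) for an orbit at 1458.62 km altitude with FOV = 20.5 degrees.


FOV = 20.5 deg = 0.3577925 rad
swath = 2 * alt * tan(FOV/2) = 2 * 1458.62 * tan(0.1788962)
swath = 2 * 1458.62 * 0.1808295
swath = 527.5229 km

527.5229 km


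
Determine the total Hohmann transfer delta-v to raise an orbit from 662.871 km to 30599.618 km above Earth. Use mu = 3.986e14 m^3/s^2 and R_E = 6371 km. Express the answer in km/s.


r1 = 7033.8710 km = 7.033871e+06 m
r2 = 36970.6180 km = 3.6970618e+07 m
dv1 = sqrt(mu/r1)*(sqrt(2*r2/(r1+r2)) - 1) = 2230.2650 m/s
dv2 = sqrt(mu/r2)*(1 - sqrt(2*r1/(r1+r2))) = 1426.9861 m/s
total dv = |dv1| + |dv2| = 2230.2650 + 1426.9861 = 3657.2510 m/s = 3.6573 km/s

3.6573 km/s


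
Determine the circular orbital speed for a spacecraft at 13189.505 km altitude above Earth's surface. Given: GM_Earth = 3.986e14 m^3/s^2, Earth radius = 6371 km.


r = R_E + alt = 6371.0 + 13189.505 = 19560.5050 km = 1.9560505e+07 m
v = sqrt(mu/r) = sqrt(3.986e14 / 1.9560505e+07) = 4514.1773 m/s = 4.5142 km/s

4.5142 km/s


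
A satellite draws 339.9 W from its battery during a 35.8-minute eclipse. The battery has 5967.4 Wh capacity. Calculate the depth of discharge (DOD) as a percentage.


E_used = P * t / 60 = 339.9 * 35.8 / 60 = 202.8070 Wh
DOD = E_used / E_total * 100 = 202.8070 / 5967.4 * 100
DOD = 3.3986 %

3.3986 %


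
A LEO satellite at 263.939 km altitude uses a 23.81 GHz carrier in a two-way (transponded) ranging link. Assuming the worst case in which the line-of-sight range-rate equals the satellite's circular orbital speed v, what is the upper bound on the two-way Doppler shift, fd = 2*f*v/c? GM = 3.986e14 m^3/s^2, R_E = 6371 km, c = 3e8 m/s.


r = 6.634939e+06 m
v = sqrt(mu/r) = 7750.8651 m/s (worst-case radial velocity)
f = 23.81 GHz = 2.381e+10 Hz
fd = 2*f*v/c = 2*2.381e+10*7750.8651/3.0e+08
fd = 1.2303207e+06 Hz

1.2303e+06 Hz


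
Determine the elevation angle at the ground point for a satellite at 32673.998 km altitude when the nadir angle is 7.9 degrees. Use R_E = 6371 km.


r = R_E + alt = 39044.9980 km
Law of sines in the satellite / Earth-center / ground-point triangle:
  sin(nadir)/R_E = sin(90 + el)/r  =>  cos(el) = (r/R_E)*sin(nadir)
cos(el) = (39044.9980 / 6371.0000) * sin(7.9 deg) = 0.8423359
el = arccos(0.8423359) = 32.6124 deg
(Earth-central angle = 90 - nadir - el = 49.4876 deg)

32.6124 degrees


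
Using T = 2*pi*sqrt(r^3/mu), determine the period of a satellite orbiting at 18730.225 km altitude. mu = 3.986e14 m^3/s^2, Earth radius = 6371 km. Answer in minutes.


r = 25101.2250 km = 2.5101225e+07 m
T = 2*pi*sqrt(r^3/mu) = 2*pi*sqrt(1.5815566e+22 / 3.986e14)
T = 39577.9774 s = 659.6330 min

659.6330 minutes


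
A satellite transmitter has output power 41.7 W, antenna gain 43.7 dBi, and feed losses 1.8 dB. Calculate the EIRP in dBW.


Pt = 41.7 W = 16.2014 dBW
EIRP = Pt_dBW + Gt - losses = 16.2014 + 43.7 - 1.8 = 58.1014 dBW

58.1014 dBW


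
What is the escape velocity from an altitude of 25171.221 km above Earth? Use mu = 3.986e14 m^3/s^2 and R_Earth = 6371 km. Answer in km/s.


r = 6371.0 + 25171.221 = 31542.2210 km = 3.1542221e+07 m
v_esc = sqrt(2*mu/r) = sqrt(2*3.986e14 / 3.1542221e+07)
v_esc = 5027.3313 m/s = 5.0273 km/s

5.0273 km/s


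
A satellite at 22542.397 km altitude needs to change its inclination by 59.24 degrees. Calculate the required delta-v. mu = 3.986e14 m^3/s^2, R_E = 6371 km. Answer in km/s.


r = 28913.3970 km = 2.8913397e+07 m
V = sqrt(mu/r) = 3712.9499 m/s
di = 59.24 deg = 1.0339 rad
dV = 2*V*sin(di/2) = 2*3712.9499*sin(0.5169665)
dV = 3670.2164 m/s = 3.6702 km/s

3.6702 km/s


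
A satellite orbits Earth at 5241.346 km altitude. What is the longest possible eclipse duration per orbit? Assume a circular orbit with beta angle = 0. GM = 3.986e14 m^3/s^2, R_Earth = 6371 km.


r = 11612.3460 km
T = 207.5582 min
Eclipse fraction = arcsin(R_E/r)/pi = arcsin(6371.0000/11612.3460)/pi
= arcsin(0.5486402)/pi = 0.1848543
Eclipse duration = 0.1848543 * 207.5582 = 38.3680 min

38.3680 minutes


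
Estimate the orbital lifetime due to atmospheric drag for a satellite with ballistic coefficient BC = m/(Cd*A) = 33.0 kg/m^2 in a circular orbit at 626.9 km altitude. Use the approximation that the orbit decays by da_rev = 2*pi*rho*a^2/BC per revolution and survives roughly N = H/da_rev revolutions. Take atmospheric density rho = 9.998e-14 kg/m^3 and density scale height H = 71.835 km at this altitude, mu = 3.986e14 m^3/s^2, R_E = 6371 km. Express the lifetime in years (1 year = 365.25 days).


a = R_E + alt = 6997.9000 km = 6.9979e+06 m
da_rev = 2*pi*rho*a^2/BC = 2*pi*9.998e-14*(6.9979e+06)^2/33.0 = 0.932211648 m per revolution
N = H/da_rev = 71835.0000 m / 0.932211648 m = 77058.6810 revolutions
P = 2*pi*sqrt(a^3/mu) = 5825.8972 s
lifetime = N*P = 77058.6810 * 5825.8972 = 4.4893596e+08 s = 5196.0180 days
years = 5196.0180 / 365.25 = 14.2259 years

14.2259 years


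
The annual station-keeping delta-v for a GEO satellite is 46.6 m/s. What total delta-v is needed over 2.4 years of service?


dV = rate * years = 46.6 * 2.4
dV = 111.8400 m/s

111.8400 m/s


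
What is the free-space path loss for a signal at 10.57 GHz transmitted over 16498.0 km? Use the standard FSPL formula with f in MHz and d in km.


f = 10.57 GHz = 10570.0000 MHz
d = 16498.0 km
FSPL = 32.44 + 20*log10(10570.0000) + 20*log10(16498.0)
FSPL = 32.44 + 80.4815 + 84.3486
FSPL = 197.2701 dB

197.2701 dB


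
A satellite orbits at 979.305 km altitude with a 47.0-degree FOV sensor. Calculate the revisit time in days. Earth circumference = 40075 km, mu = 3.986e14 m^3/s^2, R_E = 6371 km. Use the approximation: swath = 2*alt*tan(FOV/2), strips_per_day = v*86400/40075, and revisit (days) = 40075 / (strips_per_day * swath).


swath = 2*979.305*tan(0.4101524) = 851.6279 km
v = sqrt(mu/r) = 7364.0371 m/s = 7.3640 km/s
strips/day = v*86400/40075 = 7.3640*86400/40075 = 15.8766
coverage/day = strips * swath = 15.8766 * 851.6279 = 13520.9137 km
revisit = 40075 / 13520.9137 = 2.9639 days

2.9639 days


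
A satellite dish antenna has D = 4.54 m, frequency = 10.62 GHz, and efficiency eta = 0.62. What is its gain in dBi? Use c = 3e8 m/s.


lambda = c/f = 3e8 / 1.062e+10 = 0.02824859 m
G = eta*(pi*D/lambda)^2 = 0.62*(pi*4.54/0.02824859)^2
G = 158055.5188 (linear)
G = 10*log10(158055.5188) = 51.9881 dBi

51.9881 dBi


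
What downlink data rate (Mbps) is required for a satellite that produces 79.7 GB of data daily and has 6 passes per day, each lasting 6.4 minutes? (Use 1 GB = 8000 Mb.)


total contact time = 6 * 6.4 * 60 = 2304.0000 s
data = 79.7 GB = 637600.0000 Mb
rate = 637600.0000 / 2304.0000 = 276.7361 Mbps

276.7361 Mbps


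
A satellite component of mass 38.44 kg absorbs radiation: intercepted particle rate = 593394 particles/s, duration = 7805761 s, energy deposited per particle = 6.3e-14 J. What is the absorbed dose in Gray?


Total energy deposited = rate * time * E_per
  = 593394 * 7805761 * 6.3e-14 = 0.2918092 J
Dose = E_total / mass = 0.2918092 / 38.44
Dose = 0.00759129 Gy

0.0076 Gy


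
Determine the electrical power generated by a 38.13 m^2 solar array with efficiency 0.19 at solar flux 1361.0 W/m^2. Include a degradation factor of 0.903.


P = area * eta * S * degradation
P = 38.13 * 0.19 * 1361.0 * 0.903
P = 8903.6131 W

8903.6131 W


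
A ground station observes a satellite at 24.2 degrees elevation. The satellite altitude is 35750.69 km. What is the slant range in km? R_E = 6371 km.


h = 35750.69 km, el = 24.2 deg
d = -R_E*sin(el) + sqrt((R_E*sin(el))^2 + 2*R_E*h + h^2)
d = -6371.0000*sin(0.4223697) + sqrt((6371.0000*0.409923)^2 + 2*6371.0000*35750.69 + 35750.69^2)
d = 39107.2931 km

39107.2931 km


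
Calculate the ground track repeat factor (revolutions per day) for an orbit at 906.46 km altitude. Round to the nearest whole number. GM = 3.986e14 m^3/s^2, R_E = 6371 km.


r = 7.27746e+06 m
T = 2*pi*sqrt(r^3/mu) = 6178.4703 s = 102.9745 min
revs/day = 1440 / 102.9745 = 13.9840
Rounded: 14 revolutions per day

14 revolutions per day


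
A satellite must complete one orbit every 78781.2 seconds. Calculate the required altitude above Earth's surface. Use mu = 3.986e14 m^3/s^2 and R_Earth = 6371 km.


T = 78781.2 s
r = (mu*T^2/(4*pi^2))^(1/3) = (3.986e14 * 78781.2^2 / (4*pi^2))^(1/3)
r = 3.9719848e+07 m = 39719.8482 km
alt = r - R_E = 39719.8482 - 6371 = 33348.8482 km

33348.8482 km


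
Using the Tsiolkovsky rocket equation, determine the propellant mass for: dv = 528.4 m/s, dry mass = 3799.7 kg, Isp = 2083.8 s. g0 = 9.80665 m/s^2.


ve = Isp * g0 = 2083.8 * 9.80665 = 20435.097270 m/s
mass ratio = exp(dv/ve) = exp(528.4/20435.097270) = 1.02619468
m_prop = m_dry * (mr - 1) = 3799.7 * (1.02619468 - 1)
m_prop = 99.5319 kg

99.5319 kg


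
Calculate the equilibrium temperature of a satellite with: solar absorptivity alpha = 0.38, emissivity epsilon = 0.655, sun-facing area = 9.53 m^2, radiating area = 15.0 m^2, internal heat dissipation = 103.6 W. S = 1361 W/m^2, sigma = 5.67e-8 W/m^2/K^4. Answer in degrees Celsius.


Numerator = alpha*S*A_sun + Q_int = 0.38*1361*9.53 + 103.6 = 5032.3254 W
Denominator = eps*sigma*A_rad = 0.655*5.67e-8*15.0 = 5.570775e-07 W/K^4
T^4 = 9.0334386e+09 K^4
T = 308.2927 K = 35.1427 C

35.1427 degrees Celsius


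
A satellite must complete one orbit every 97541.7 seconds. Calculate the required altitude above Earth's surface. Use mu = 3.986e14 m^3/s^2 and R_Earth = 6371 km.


T = 97541.7 s
r = (mu*T^2/(4*pi^2))^(1/3) = (3.986e14 * 97541.7^2 / (4*pi^2))^(1/3)
r = 4.5798656e+07 m = 45798.6559 km
alt = r - R_E = 45798.6559 - 6371 = 39427.6559 km

39427.6559 km


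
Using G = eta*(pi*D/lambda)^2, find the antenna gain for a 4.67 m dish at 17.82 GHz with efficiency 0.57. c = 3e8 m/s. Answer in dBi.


lambda = c/f = 3e8 / 1.782e+10 = 0.01683502 m
G = eta*(pi*D/lambda)^2 = 0.57*(pi*4.67/0.01683502)^2
G = 432893.6867 (linear)
G = 10*log10(432893.6867) = 56.3638 dBi

56.3638 dBi


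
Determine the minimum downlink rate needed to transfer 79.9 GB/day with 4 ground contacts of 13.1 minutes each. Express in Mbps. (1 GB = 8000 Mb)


total contact time = 4 * 13.1 * 60 = 3144.0000 s
data = 79.9 GB = 639200.0000 Mb
rate = 639200.0000 / 3144.0000 = 203.3079 Mbps

203.3079 Mbps


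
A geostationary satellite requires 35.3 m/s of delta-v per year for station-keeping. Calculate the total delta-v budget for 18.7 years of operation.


dV = rate * years = 35.3 * 18.7
dV = 660.1100 m/s

660.1100 m/s


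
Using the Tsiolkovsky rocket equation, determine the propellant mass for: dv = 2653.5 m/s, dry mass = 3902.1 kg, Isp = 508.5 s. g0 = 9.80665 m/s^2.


ve = Isp * g0 = 508.5 * 9.80665 = 4986.681525 m/s
mass ratio = exp(dv/ve) = exp(2653.5/4986.681525) = 1.70253344
m_prop = m_dry * (mr - 1) = 3902.1 * (1.70253344 - 1)
m_prop = 2741.3557 kg

2741.3557 kg


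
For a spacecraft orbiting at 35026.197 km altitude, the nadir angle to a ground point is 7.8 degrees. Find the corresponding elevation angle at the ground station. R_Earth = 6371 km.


r = R_E + alt = 41397.1970 km
Law of sines in the satellite / Earth-center / ground-point triangle:
  sin(nadir)/R_E = sin(90 + el)/r  =>  cos(el) = (r/R_E)*sin(nadir)
cos(el) = (41397.1970 / 6371.0000) * sin(7.8 deg) = 0.8818465
el = arccos(0.8818465) = 28.1341 deg
(Earth-central angle = 90 - nadir - el = 54.0659 deg)

28.1341 degrees


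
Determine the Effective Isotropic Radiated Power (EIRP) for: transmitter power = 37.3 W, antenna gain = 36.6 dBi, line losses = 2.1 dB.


Pt = 37.3 W = 15.7171 dBW
EIRP = Pt_dBW + Gt - losses = 15.7171 + 36.6 - 2.1 = 50.2171 dBW

50.2171 dBW


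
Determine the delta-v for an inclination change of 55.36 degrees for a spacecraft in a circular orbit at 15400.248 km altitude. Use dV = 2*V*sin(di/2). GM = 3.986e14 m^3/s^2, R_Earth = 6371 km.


r = 21771.2480 km = 2.1771248e+07 m
V = sqrt(mu/r) = 4278.8492 m/s
di = 55.36 deg = 0.9662143 rad
dV = 2*V*sin(di/2) = 2*4278.8492*sin(0.4831071)
dV = 3975.3330 m/s = 3.9753 km/s

3.9753 km/s


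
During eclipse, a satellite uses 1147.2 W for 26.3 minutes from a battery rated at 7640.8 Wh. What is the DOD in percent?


E_used = P * t / 60 = 1147.2 * 26.3 / 60 = 502.8560 Wh
DOD = E_used / E_total * 100 = 502.8560 / 7640.8 * 100
DOD = 6.5812 %

6.5812 %


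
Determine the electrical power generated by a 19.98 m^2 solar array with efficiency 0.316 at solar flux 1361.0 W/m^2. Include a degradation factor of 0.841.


P = area * eta * S * degradation
P = 19.98 * 0.316 * 1361.0 * 0.841
P = 7226.6444 W

7226.6444 W


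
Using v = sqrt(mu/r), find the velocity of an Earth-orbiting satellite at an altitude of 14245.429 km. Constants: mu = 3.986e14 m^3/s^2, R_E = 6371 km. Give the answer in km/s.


r = R_E + alt = 6371.0 + 14245.429 = 20616.4290 km = 2.0616429e+07 m
v = sqrt(mu/r) = sqrt(3.986e14 / 2.0616429e+07) = 4397.0553 m/s = 4.3971 km/s

4.3971 km/s


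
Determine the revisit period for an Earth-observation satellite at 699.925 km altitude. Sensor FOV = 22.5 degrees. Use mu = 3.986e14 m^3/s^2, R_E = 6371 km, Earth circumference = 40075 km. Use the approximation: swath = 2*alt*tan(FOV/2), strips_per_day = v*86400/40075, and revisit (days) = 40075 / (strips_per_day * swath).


swath = 2*699.925*tan(0.1963495) = 278.4475 km
v = sqrt(mu/r) = 7508.1084 m/s = 7.5081 km/s
strips/day = v*86400/40075 = 7.5081*86400/40075 = 16.1872
coverage/day = strips * swath = 16.1872 * 278.4475 = 4507.2747 km
revisit = 40075 / 4507.2747 = 8.8912 days

8.8912 days


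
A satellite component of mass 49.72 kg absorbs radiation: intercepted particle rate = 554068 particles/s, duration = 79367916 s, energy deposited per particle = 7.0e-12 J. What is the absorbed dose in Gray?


Total energy deposited = rate * time * E_per
  = 554068 * 79367916 * 7.0e-12 = 307.8266 J
Dose = E_total / mass = 307.8266 / 49.72
Dose = 6.1912 Gy

6.1912 Gy


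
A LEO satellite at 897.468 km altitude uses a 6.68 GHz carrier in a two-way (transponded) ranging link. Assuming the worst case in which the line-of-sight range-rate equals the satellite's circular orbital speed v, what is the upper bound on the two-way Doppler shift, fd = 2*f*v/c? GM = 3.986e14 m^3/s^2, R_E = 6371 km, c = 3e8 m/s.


r = 7.268468e+06 m
v = sqrt(mu/r) = 7405.3776 m/s (worst-case radial velocity)
f = 6.68 GHz = 6.68e+09 Hz
fd = 2*f*v/c = 2*6.68e+09*7405.3776/3.0e+08
fd = 329786.1474 Hz

329786.1474 Hz


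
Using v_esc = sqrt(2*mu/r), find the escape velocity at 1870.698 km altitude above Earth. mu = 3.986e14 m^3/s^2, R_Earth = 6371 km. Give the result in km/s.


r = 6371.0 + 1870.698 = 8241.6980 km = 8.241698e+06 m
v_esc = sqrt(2*mu/r) = sqrt(2*3.986e14 / 8.241698e+06)
v_esc = 9835.0211 m/s = 9.8350 km/s

9.8350 km/s


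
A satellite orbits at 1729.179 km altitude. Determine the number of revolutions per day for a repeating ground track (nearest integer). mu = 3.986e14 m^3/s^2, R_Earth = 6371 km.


r = 8.100179e+06 m
T = 2*pi*sqrt(r^3/mu) = 7255.2628 s = 120.9210 min
revs/day = 1440 / 120.9210 = 11.9086
Rounded: 12 revolutions per day

12 revolutions per day


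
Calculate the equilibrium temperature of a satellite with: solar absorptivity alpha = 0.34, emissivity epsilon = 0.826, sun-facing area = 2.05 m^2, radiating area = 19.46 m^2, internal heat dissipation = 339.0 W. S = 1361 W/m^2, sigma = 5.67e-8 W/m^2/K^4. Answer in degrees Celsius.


Numerator = alpha*S*A_sun + Q_int = 0.34*1361*2.05 + 339.0 = 1287.6170 W
Denominator = eps*sigma*A_rad = 0.826*5.67e-8*19.46 = 9.1139353e-07 W/K^4
T^4 = 1.4128002e+09 K^4
T = 193.8743 K = -79.2757 C

-79.2757 degrees Celsius


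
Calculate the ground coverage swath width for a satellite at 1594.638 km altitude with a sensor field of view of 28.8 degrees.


FOV = 28.8 deg = 0.5026548 rad
swath = 2 * alt * tan(FOV/2) = 2 * 1594.638 * tan(0.2513274)
swath = 2 * 1594.638 * 0.2567564
swath = 818.8669 km

818.8669 km


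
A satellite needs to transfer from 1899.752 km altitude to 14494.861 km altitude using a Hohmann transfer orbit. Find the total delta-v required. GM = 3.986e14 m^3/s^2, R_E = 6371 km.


r1 = 8270.7520 km = 8.270752e+06 m
r2 = 20865.8610 km = 2.0865861e+07 m
dv1 = sqrt(mu/r1)*(sqrt(2*r2/(r1+r2)) - 1) = 1366.0696 m/s
dv2 = sqrt(mu/r2)*(1 - sqrt(2*r1/(r1+r2))) = 1077.4923 m/s
total dv = |dv1| + |dv2| = 1366.0696 + 1077.4923 = 2443.5619 m/s = 2.4436 km/s

2.4436 km/s


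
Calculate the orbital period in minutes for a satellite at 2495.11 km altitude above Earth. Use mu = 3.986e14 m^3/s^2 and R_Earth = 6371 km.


r = 8866.1100 km = 8.86611e+06 m
T = 2*pi*sqrt(r^3/mu) = 2*pi*sqrt(6.9694635e+20 / 3.986e14)
T = 8308.2756 s = 138.4713 min

138.4713 minutes


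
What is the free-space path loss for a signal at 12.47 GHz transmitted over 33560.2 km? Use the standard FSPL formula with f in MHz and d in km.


f = 12.47 GHz = 12470.0000 MHz
d = 33560.2 km
FSPL = 32.44 + 20*log10(12470.0000) + 20*log10(33560.2)
FSPL = 32.44 + 81.9173 + 90.5165
FSPL = 204.8738 dB

204.8738 dB


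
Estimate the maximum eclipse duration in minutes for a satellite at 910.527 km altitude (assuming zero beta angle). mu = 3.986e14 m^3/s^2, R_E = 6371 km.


r = 7281.5270 km
T = 103.0608 min
Eclipse fraction = arcsin(R_E/r)/pi = arcsin(6371.0000/7281.5270)/pi
= arcsin(0.8749538)/pi = 0.3391084
Eclipse duration = 0.3391084 * 103.0608 = 34.9488 min

34.9488 minutes


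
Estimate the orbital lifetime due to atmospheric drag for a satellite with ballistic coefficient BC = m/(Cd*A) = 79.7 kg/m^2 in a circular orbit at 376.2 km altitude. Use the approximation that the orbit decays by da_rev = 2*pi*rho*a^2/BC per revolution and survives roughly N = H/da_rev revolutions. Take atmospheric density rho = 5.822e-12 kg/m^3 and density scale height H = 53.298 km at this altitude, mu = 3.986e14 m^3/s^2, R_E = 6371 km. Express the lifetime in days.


a = R_E + alt = 6747.2000 km = 6.7472e+06 m
da_rev = 2*pi*rho*a^2/BC = 2*pi*5.822e-12*(6.7472e+06)^2/79.7 = 20.894930 m per revolution
N = H/da_rev = 53298.0000 m / 20.894930 m = 2550.7623 revolutions
P = 2*pi*sqrt(a^3/mu) = 5515.6487 s
lifetime = N*P = 2550.7623 * 5515.6487 = 1.4069109e+07 s = 162.8369 days

162.8369 days


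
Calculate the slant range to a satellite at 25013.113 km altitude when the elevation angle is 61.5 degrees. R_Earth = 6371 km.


h = 25013.113 km, el = 61.5 deg
d = -R_E*sin(el) + sqrt((R_E*sin(el))^2 + 2*R_E*h + h^2)
d = -6371.0000*sin(1.0734) + sqrt((6371.0000*0.8788171)^2 + 2*6371.0000*25013.113 + 25013.113^2)
d = 25637.5906 km

25637.5906 km


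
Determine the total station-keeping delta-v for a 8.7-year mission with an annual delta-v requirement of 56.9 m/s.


dV = rate * years = 56.9 * 8.7
dV = 495.0300 m/s

495.0300 m/s


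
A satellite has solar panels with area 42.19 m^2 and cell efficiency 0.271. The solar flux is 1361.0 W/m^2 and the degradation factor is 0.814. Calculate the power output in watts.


P = area * eta * S * degradation
P = 42.19 * 0.271 * 1361.0 * 0.814
P = 12666.6376 W

12666.6376 W


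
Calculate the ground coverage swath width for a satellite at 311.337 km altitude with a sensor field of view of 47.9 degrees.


FOV = 47.9 deg = 0.8360127 rad
swath = 2 * alt * tan(FOV/2) = 2 * 311.337 * tan(0.4180064)
swath = 2 * 311.337 * 0.4441834
swath = 276.5815 km

276.5815 km


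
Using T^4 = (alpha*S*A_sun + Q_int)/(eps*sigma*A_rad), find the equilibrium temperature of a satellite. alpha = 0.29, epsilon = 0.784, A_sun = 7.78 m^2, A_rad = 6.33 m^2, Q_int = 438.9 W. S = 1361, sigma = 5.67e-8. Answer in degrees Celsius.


Numerator = alpha*S*A_sun + Q_int = 0.29*1361*7.78 + 438.9 = 3509.5882 W
Denominator = eps*sigma*A_rad = 0.784*5.67e-8*6.33 = 2.8138622e-07 W/K^4
T^4 = 1.2472495e+10 K^4
T = 334.1861 K = 61.0361 C

61.0361 degrees Celsius


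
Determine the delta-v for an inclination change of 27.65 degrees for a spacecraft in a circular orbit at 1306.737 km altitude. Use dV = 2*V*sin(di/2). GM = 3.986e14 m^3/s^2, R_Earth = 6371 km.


r = 7677.7370 km = 7.677737e+06 m
V = sqrt(mu/r) = 7205.2994 m/s
di = 27.65 deg = 0.4825835 rad
dV = 2*V*sin(di/2) = 2*7205.2994*sin(0.2412918)
dV = 3443.5159 m/s = 3.4435 km/s

3.4435 km/s


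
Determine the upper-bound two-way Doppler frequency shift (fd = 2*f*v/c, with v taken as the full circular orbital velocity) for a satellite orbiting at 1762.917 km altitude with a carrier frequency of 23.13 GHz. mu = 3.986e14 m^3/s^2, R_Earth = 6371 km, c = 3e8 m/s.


r = 8.133917e+06 m
v = sqrt(mu/r) = 7000.3343 m/s (worst-case radial velocity)
f = 23.13 GHz = 2.313e+10 Hz
fd = 2*f*v/c = 2*2.313e+10*7000.3343/3.0e+08
fd = 1.0794515e+06 Hz

1.0795e+06 Hz


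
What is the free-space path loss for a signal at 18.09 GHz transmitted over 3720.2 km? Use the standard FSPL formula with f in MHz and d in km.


f = 18.09 GHz = 18090.0000 MHz
d = 3720.2 km
FSPL = 32.44 + 20*log10(18090.0000) + 20*log10(3720.2)
FSPL = 32.44 + 85.1488 + 71.4113
FSPL = 189.0001 dB

189.0001 dB


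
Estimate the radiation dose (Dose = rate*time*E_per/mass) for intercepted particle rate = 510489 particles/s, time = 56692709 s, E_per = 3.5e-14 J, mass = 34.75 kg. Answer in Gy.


Total energy deposited = rate * time * E_per
  = 510489 * 56692709 * 3.5e-14 = 1.0129 J
Dose = E_total / mass = 1.0129 / 34.75
Dose = 0.02914921 Gy

0.0291 Gy


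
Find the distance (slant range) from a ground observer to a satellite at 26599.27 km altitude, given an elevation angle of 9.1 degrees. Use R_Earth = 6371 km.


h = 26599.27 km, el = 9.1 deg
d = -R_E*sin(el) + sqrt((R_E*sin(el))^2 + 2*R_E*h + h^2)
d = -6371.0000*sin(0.158825) + sqrt((6371.0000*0.1581581)^2 + 2*6371.0000*26599.27 + 26599.27^2)
d = 31356.9292 km

31356.9292 km


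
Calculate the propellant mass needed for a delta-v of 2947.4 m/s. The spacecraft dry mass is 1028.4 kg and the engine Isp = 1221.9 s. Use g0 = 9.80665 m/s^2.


ve = Isp * g0 = 1221.9 * 9.80665 = 11982.745635 m/s
mass ratio = exp(dv/ve) = exp(2947.4/11982.745635) = 1.27886164
m_prop = m_dry * (mr - 1) = 1028.4 * (1.27886164 - 1)
m_prop = 286.7813 kg

286.7813 kg


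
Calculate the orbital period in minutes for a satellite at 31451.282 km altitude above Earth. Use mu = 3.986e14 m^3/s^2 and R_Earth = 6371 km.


r = 37822.2820 km = 3.7822282e+07 m
T = 2*pi*sqrt(r^3/mu) = 2*pi*sqrt(5.4105721e+22 / 3.986e14)
T = 73203.6631 s = 1220.0611 min

1220.0611 minutes


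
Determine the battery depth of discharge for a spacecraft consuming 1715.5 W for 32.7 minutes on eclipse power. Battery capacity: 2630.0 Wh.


E_used = P * t / 60 = 1715.5 * 32.7 / 60 = 934.9475 Wh
DOD = E_used / E_total * 100 = 934.9475 / 2630.0 * 100
DOD = 35.5493 %

35.5493 %


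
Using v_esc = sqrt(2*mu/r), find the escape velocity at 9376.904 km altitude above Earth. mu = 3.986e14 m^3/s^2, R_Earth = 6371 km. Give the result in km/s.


r = 6371.0 + 9376.904 = 15747.9040 km = 1.5747904e+07 m
v_esc = sqrt(2*mu/r) = sqrt(2*3.986e14 / 1.5747904e+07)
v_esc = 7114.9568 m/s = 7.1150 km/s

7.1150 km/s


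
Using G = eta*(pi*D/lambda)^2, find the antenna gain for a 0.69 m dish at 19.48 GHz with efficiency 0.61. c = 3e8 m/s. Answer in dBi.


lambda = c/f = 3e8 / 1.948e+10 = 0.01540041 m
G = eta*(pi*D/lambda)^2 = 0.61*(pi*0.69/0.01540041)^2
G = 12085.4592 (linear)
G = 10*log10(12085.4592) = 40.8226 dBi

40.8226 dBi


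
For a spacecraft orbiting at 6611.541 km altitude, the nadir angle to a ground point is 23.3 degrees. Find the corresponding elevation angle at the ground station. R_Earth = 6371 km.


r = R_E + alt = 12982.5410 km
Law of sines in the satellite / Earth-center / ground-point triangle:
  sin(nadir)/R_E = sin(90 + el)/r  =>  cos(el) = (r/R_E)*sin(nadir)
cos(el) = (12982.5410 / 6371.0000) * sin(23.3 deg) = 0.8060251
el = arccos(0.8060251) = 36.2906 deg
(Earth-central angle = 90 - nadir - el = 30.4094 deg)

36.2906 degrees


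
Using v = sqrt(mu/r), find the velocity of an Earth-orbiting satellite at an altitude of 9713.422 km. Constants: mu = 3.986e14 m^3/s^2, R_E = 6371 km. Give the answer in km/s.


r = R_E + alt = 6371.0 + 9713.422 = 16084.4220 km = 1.6084422e+07 m
v = sqrt(mu/r) = sqrt(3.986e14 / 1.6084422e+07) = 4978.1264 m/s = 4.9781 km/s

4.9781 km/s


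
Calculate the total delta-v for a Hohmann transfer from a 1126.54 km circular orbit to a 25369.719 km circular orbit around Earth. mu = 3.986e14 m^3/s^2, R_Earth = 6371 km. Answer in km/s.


r1 = 7497.5400 km = 7.49754e+06 m
r2 = 31740.7190 km = 3.1740719e+07 m
dv1 = sqrt(mu/r1)*(sqrt(2*r2/(r1+r2)) - 1) = 1982.8560 m/s
dv2 = sqrt(mu/r2)*(1 - sqrt(2*r1/(r1+r2))) = 1353.0428 m/s
total dv = |dv1| + |dv2| = 1982.8560 + 1353.0428 = 3335.8988 m/s = 3.3359 km/s

3.3359 km/s


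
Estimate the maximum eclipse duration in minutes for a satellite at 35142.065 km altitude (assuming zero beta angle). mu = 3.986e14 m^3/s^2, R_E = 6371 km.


r = 41513.0650 km
T = 1402.9338 min
Eclipse fraction = arcsin(R_E/r)/pi = arcsin(6371.0000/41513.0650)/pi
= arcsin(0.1534698)/pi = 0.04904477
Eclipse duration = 0.04904477 * 1402.9338 = 68.8066 min

68.8066 minutes


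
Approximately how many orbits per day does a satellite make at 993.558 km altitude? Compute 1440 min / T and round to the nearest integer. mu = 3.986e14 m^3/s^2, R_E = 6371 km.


r = 7.364558e+06 m
T = 2*pi*sqrt(r^3/mu) = 6289.7191 s = 104.8287 min
revs/day = 1440 / 104.8287 = 13.7367
Rounded: 14 revolutions per day

14 revolutions per day


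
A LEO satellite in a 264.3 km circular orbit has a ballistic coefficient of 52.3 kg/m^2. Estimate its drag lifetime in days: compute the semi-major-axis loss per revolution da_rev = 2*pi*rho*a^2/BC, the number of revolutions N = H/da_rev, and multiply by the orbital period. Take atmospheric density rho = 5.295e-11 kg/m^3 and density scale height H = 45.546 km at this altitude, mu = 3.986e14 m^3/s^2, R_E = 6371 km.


a = R_E + alt = 6635.3000 km = 6.6353e+06 m
da_rev = 2*pi*rho*a^2/BC = 2*pi*5.295e-11*(6.6353e+06)^2/52.3 = 280.069148 m per revolution
N = H/da_rev = 45546.0000 m / 280.069148 m = 162.6241 revolutions
P = 2*pi*sqrt(a^3/mu) = 5379.0065 s
lifetime = N*P = 162.6241 * 5379.0065 = 874756.2163 s = 10.1245 days

10.1245 days


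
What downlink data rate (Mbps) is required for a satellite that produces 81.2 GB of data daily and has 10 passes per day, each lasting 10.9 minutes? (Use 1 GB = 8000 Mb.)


total contact time = 10 * 10.9 * 60 = 6540.0000 s
data = 81.2 GB = 649600.0000 Mb
rate = 649600.0000 / 6540.0000 = 99.3272 Mbps

99.3272 Mbps
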